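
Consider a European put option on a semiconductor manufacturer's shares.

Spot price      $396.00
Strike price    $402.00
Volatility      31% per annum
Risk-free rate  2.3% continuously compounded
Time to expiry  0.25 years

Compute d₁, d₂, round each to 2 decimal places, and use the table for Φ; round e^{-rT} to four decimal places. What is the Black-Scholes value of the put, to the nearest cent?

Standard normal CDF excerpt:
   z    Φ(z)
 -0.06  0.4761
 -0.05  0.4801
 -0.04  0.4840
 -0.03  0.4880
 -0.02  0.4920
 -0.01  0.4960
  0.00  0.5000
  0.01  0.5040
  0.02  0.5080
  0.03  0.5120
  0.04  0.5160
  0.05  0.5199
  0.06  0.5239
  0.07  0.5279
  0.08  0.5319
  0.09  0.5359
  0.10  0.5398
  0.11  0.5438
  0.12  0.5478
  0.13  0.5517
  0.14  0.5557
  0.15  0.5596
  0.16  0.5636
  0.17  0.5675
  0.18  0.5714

$27.29

σ√T = 0.31 × 0.5000 = 0.1550
d₁ = [ln(396/402) + (0.023 + 0.31²/2)·0.25] / 0.1550 = [-0.0150 + 0.0178] / 0.1550 = 0.0176 ≈ 0.02
d₂ = d₁ − σ√T = 0.0176 − 0.1550 = -0.1374 ≈ -0.14
exp(−rT) = exp(−0.023·0.25) = 0.9943
P = 402·0.9943·N(0.14) − 396·N(-0.02) = 402·0.9943·0.5557 − 396·0.4920 = 222.1181 − 194.8320 = 27.2861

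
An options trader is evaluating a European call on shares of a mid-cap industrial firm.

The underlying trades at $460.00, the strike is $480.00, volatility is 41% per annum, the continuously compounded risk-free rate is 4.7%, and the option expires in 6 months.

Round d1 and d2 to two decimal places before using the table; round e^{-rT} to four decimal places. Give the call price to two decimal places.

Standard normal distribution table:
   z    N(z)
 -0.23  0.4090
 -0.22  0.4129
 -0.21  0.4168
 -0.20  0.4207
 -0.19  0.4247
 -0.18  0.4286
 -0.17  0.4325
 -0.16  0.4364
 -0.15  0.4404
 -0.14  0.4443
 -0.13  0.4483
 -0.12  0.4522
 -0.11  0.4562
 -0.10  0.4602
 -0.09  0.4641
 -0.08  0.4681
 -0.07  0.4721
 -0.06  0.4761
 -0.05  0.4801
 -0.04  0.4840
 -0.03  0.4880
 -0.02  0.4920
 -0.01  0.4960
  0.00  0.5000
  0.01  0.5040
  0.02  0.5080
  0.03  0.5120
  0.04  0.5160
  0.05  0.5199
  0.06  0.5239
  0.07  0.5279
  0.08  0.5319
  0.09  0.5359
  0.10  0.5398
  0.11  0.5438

σ√T = 0.41·√0.5 = 0.2899
d₁ = [ln(460/480) + (0.047 + 0.41²/2)·0.5] / 0.2899 = [-0.0426 + 0.0655] / 0.2899 = 0.0792 ⇒ 0.08
d₂ = d₁ − σ√T = 0.0792 − 0.2899 = -0.2107 ⇒ -0.21
exp(−rT) = exp(−0.047·0.5) = 0.9768
C = 460·N(0.08) − 480·0.9768·N(-0.21) = 460·0.5319 − 480·0.9768·0.4168 = 244.6740 − 195.4225 = 49.2515

$49.25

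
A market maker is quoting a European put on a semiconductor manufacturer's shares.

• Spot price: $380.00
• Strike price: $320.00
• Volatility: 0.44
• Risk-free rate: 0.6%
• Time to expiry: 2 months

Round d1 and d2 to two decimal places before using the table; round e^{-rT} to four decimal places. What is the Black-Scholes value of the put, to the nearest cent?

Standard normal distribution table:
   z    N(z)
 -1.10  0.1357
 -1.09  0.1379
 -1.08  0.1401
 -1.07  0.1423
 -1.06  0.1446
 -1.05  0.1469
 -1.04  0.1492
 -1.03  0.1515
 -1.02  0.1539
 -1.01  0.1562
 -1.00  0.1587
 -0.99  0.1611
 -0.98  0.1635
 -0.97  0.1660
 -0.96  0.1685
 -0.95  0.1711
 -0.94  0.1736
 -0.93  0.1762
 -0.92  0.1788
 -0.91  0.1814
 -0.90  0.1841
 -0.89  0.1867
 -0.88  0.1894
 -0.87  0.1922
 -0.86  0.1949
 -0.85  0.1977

T = 0.1667;  σ√T = 0.1796
d₁ = [ln(380/320) + (0.006 + 0.44²/2)·0.1667] / 0.1796 = [0.1719 + 0.0171] / 0.1796 = 1.0521 → 1.05
d₂ = d₁ − σ√T = 1.0521 − 0.1796 = 0.8724 → 0.87
exp(−rT) = exp(−0.006·0.1667) = 0.9990
N(−d₂) = N(-0.87) = 0.1922;  N(−d₁) = N(-1.05) = 0.1469
P = 320·0.9990·0.1922 − 380·0.1469 = 61.4425 − 55.8220 = 5.6205

$5.62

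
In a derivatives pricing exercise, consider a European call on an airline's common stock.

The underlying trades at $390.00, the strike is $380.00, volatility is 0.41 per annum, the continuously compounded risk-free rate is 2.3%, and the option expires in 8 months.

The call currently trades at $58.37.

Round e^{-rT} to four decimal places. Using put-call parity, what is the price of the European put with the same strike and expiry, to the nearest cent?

e^(−rT) = e^(−0.023·0.6667) = 0.9848
Put-call parity: C − P = S − K·e^(−rT) = 390 − 380·0.9848 = 390 − 374.2240 = 15.7760
P = C − (C − P) = 58.37 − (15.7760) = 42.5940

$42.59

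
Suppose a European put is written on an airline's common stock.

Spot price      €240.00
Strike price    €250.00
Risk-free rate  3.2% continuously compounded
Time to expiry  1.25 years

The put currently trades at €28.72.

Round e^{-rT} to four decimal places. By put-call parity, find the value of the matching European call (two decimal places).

exp(−rT) = exp(−0.032·1.25) = 0.9608
Put-call parity: C − P = S − K·e^(−rT) = 240 − 250·0.9608 = 240 − 240.2000 = -0.2000
C = P + (C − P) = 28.72 + (-0.2000) = 28.5200

€28.52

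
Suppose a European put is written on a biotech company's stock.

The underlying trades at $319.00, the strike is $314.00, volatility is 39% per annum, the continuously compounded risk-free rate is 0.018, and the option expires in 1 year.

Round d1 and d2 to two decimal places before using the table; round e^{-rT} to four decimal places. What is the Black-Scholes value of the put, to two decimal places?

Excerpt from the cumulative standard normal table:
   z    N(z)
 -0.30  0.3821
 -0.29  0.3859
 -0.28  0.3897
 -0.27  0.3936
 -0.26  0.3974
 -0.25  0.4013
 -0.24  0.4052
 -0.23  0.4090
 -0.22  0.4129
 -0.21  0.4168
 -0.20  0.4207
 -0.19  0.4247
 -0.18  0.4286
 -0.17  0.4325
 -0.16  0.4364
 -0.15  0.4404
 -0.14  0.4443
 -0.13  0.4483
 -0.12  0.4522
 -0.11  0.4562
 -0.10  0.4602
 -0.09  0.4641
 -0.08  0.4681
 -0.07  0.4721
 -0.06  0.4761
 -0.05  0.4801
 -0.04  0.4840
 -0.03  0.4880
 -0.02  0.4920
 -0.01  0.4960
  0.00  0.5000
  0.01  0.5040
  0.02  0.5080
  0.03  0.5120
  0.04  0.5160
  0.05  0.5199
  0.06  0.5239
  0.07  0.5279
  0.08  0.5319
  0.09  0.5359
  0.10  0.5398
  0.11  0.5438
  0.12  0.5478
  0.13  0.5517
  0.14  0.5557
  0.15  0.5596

$43.40

σ√T = 0.39 × 1.0000 = 0.3900
ln(S/K) + (r + σ²/2)T = ln(319/314) + (0.018 + 0.39²/2)·1 = 0.0158 + 0.0941 = 0.1098
d₁ = 0.1098 / 0.3900 = 0.2817 which rounds to 0.28
d₂ = d₁ − σ√T = 0.2817 − 0.3900 = -0.1083 which rounds to -0.11
e^(−rT) = e^(−0.018·1) = 0.9822
N(−d₂) = N(0.11) = 0.5438;  N(−d₁) = N(-0.28) = 0.3897
P = 314·0.9822·0.5438 − 319·0.3897 = 167.7138 − 124.3143 = 43.3995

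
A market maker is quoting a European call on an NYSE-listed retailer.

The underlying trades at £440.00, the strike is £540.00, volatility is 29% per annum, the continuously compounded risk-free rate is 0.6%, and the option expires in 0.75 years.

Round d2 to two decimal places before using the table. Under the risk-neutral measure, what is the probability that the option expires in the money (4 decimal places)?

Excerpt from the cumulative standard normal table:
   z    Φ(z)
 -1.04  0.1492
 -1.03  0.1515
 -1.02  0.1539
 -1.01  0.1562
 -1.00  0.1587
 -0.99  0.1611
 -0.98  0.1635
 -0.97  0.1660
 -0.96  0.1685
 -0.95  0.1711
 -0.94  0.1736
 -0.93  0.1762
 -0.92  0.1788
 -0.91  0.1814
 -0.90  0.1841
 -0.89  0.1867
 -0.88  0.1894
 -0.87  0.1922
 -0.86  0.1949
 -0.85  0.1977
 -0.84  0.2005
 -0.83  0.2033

0.1788

T = 0.75;  σ√T = 0.2511
d₁ = [ln(440/540) + (0.006 + ½·0.29²)·0.75] / (σ√T) = (-0.2048 + 0.0360) / 0.2511 = -0.6719 which rounds to -0.67
d₂ = -0.6719 − 0.2511 = -0.9231 which rounds to -0.92
Risk-neutral Pr[S_T > K] = N(d₂) = N(-0.92) = 0.1788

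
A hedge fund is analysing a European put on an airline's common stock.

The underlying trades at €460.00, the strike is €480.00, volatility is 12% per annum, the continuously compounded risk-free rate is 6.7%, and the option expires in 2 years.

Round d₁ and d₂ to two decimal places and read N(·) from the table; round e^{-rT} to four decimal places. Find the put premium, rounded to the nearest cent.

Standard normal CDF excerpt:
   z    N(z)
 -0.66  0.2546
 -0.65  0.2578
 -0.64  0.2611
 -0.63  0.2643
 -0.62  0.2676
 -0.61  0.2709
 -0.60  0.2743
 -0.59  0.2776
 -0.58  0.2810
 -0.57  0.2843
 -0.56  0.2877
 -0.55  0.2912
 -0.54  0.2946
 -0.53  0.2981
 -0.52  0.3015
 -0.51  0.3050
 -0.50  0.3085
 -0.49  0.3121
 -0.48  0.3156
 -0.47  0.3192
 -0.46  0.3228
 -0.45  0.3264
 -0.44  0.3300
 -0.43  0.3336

€13.93

σ√T = 0.12·√2 = 0.1697
d₁ = [ln(460/480) + (0.067 + 0.12²/2)·2] / 0.1697 = [-0.0426 + 0.1484] / 0.1697 = 0.6237 ≈ 0.62
d₂ = d₁ − σ√T = 0.6237 − 0.1697 = 0.4540 ≈ 0.45
exp(−rT) = exp(−0.067·2) = 0.8746
N(−d₂) = N(-0.45) = 0.3264;  N(−d₁) = N(-0.62) = 0.2676
P = 480·0.8746·0.3264 − 460·0.2676 = 137.0253 − 123.0960 = 13.9293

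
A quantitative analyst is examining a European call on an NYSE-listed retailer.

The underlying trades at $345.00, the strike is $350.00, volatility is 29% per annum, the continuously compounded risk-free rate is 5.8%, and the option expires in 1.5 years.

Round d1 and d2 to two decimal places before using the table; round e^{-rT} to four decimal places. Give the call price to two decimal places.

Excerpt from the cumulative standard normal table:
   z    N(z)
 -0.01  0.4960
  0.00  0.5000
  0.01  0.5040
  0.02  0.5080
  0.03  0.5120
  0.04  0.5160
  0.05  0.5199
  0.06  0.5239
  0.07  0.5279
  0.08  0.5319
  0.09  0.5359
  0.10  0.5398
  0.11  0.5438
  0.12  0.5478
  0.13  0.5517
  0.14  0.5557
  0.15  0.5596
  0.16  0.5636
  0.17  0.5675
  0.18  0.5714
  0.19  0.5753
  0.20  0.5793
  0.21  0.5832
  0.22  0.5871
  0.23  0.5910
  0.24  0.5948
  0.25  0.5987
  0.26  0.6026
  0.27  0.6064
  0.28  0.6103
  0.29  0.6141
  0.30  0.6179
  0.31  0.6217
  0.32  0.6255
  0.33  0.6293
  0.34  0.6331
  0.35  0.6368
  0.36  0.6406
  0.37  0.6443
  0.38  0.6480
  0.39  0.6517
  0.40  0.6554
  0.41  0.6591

$59.29

σ√T = 0.29 × 1.2247 = 0.3552
ln(S/K) + (r + σ²/2)T = ln(345/350) + (0.058 + 0.29²/2)·1.5 = -0.0144 + 0.1501 = 0.1357
d₁ = 0.1357 / 0.3552 = 0.3820 which rounds to 0.38
d₂ = d₁ − σ√T = 0.3820 − 0.3552 = 0.0268 which rounds to 0.03
exp(−rT) = exp(−0.058·1.5) = 0.9167
N(d₁) = N(0.38) = 0.6480;  N(d₂) = N(0.03) = 0.5120
C = 345·0.6480 − 350·0.9167·0.5120 = 223.5600 − 164.2726 = 59.2874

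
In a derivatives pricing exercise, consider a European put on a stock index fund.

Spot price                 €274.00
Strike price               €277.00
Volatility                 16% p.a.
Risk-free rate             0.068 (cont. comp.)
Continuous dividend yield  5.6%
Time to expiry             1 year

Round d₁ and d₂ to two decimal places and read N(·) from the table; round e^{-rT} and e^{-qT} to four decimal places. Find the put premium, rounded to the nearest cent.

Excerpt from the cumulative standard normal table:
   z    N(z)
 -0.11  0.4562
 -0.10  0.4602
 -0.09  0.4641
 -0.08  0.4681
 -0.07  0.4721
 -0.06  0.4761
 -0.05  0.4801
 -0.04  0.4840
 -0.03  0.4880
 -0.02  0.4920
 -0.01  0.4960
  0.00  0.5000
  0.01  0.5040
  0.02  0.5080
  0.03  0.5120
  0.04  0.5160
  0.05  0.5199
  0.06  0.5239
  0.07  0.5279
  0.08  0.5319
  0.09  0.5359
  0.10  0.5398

σ√T = 0.16 × 1.0000 = 0.1600
d₁ = [ln(274/277) + (0.068 − 0.056 + 0.16²/2)·1] / 0.1600 = [-0.0109 + 0.0248] / 0.1600 = 0.0869 which rounds to 0.09
d₂ = d₁ − σ√T = 0.0869 − 0.1600 = -0.0731 which rounds to -0.07
exp(−qT) = exp(−0.056·1) = 0.9455;  exp(−rT) = exp(−0.068·1) = 0.9343
N(−d₂) = N(0.07) = 0.5279;  N(−d₁) = N(-0.09) = 0.4641
P = 277·0.9343·0.5279 − 274·0.9455·0.4641 = 136.6211 − 120.2330 = 16.3881

€16.39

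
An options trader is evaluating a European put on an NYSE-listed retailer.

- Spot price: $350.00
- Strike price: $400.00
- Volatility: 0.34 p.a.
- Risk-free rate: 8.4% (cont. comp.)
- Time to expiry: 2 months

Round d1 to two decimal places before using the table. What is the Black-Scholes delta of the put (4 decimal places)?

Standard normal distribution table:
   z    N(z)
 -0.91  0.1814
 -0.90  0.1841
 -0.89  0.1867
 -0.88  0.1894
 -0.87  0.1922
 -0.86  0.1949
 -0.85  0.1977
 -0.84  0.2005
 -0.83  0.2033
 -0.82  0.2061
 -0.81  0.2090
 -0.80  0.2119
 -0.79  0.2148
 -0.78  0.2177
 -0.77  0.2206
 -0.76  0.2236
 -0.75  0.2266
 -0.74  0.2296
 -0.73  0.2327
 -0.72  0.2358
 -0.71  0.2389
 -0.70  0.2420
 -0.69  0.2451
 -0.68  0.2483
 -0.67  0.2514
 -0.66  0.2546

-0.7852

T = 0.1667;  σ√T = 0.1388
d₁ = [ln(350/400) + (0.084 + ½·0.34²)·0.1667] / (σ√T) = (-0.1335 + 0.0236) / 0.1388 = -0.7917 ≈ -0.79
N(d₁) = N(-0.79) = 0.2148
Δ_put = N(d₁) − 1 = 0.2148 − 1 = -0.7852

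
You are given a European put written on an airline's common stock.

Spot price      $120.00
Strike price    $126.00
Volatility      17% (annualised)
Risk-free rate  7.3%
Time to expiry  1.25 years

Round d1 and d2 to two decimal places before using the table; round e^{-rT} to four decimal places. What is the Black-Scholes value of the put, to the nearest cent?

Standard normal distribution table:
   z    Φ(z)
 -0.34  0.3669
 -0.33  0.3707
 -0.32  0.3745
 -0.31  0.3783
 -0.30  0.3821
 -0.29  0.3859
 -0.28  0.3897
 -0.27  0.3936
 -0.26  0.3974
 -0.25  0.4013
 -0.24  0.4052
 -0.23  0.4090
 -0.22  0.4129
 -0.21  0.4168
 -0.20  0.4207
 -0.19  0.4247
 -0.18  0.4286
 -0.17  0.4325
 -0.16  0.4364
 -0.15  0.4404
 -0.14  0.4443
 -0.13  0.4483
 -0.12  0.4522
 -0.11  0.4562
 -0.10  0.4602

$6.62

T = 1.25;  σ√T = 0.1901
d₁ = [ln(120/126) + (0.073 + 0.17²/2)·1.25] / 0.1901 = [-0.0488 + 0.1093] / 0.1901 = 0.3184 ⇒ 0.32
d₂ = d₁ − σ√T = 0.3184 − 0.1901 = 0.1284 ⇒ 0.13
e^(−rT) = e^(−0.073·1.25) = 0.9128
N(−d₂) = N(-0.13) = 0.4483;  N(−d₁) = N(-0.32) = 0.3745
P = 126·0.9128·0.4483 − 120·0.3745 = 51.5602 − 44.9400 = 6.6202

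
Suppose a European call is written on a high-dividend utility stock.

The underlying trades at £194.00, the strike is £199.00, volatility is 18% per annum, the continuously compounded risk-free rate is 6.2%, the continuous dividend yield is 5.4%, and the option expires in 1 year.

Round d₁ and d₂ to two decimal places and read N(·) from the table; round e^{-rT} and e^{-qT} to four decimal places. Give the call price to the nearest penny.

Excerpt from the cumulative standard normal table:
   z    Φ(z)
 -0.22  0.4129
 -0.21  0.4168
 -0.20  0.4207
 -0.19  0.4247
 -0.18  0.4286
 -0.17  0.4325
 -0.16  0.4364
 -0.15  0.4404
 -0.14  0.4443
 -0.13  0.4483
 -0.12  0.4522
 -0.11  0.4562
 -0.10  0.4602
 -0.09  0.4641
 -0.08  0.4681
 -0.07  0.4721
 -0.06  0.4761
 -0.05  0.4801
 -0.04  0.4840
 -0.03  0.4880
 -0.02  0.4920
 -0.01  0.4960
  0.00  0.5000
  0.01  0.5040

£11.73

T = 1;  σ√T = 0.1800
d₁ = [ln(194/199) + (0.062 − 0.054 + 0.18²/2)·1] / 0.1800 = [-0.0254 + 0.0242] / 0.1800 = -0.0069 ⇒ -0.01
d₂ = d₁ − σ√T = -0.0069 − 0.1800 = -0.1869 ⇒ -0.19
exp(−qT) = exp(−0.054·1) = 0.9474;  exp(−rT) = exp(−0.062·1) = 0.9399
N(d₁) = N(-0.01) = 0.4960;  N(d₂) = N(-0.19) = 0.4247
C = 194·0.9474·0.4960 − 199·0.9399·0.4247 = 91.1626 − 79.4359 = 11.7267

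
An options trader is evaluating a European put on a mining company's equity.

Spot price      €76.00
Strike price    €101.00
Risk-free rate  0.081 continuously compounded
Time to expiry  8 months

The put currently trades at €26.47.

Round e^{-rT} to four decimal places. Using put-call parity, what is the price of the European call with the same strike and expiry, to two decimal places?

€6.78

exp(−rT) = exp(−0.081·0.6667) = 0.9474
Put-call parity: C − P = S − K·e^(−rT) = 76 − 101·0.9474 = 76 − 95.6874 = -19.6874
C = P + (C − P) = 26.47 + (-19.6874) = 6.7826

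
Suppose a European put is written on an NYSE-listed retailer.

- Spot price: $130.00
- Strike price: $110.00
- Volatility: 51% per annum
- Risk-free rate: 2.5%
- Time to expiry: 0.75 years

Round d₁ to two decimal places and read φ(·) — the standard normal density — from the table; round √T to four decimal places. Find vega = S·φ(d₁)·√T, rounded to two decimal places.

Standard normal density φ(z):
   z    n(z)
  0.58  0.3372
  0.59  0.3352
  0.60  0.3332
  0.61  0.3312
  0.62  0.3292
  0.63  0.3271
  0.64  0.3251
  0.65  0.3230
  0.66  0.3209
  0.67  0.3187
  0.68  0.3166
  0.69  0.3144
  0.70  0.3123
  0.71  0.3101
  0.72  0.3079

T = 0.75;  σ√T = 0.4417
d₁ = [ln(130/110) + (0.025 + 0.51²/2)·0.75] / 0.4417 = [0.1671 + 0.1163] / 0.4417 = 0.6415 ≈ 0.64
√T = √0.75 = 0.8660
φ(d₁) = φ(0.64) = 0.3251
vega = S·φ(d₁)·√T = 130·0.3251·0.8660 = 36.5998

36.60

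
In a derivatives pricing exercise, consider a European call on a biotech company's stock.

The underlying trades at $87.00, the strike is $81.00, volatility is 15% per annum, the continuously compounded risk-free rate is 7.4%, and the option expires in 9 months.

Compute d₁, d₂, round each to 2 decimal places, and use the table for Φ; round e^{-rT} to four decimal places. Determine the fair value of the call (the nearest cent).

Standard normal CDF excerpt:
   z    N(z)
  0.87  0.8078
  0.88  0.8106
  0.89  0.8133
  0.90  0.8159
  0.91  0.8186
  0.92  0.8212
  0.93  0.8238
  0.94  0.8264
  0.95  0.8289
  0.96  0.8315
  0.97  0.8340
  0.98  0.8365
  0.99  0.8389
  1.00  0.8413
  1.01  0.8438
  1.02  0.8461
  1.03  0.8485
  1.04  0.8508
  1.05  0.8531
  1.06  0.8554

T = 0.75;  σ√T = 0.1299
d₁ = [ln(87/81) + (0.074 + ½·0.15²)·0.75] / (σ√T) = (0.0715 + 0.0639) / 0.1299 = 1.0423 which rounds to 1.04
d₂ = 1.0423 − 0.1299 = 0.9124 which rounds to 0.91
exp(−rT) = exp(−0.074·0.75) = 0.9460
C = 87·N(1.04) − 81·0.9460·N(0.91) = 87·0.8508 − 81·0.9460·0.8186 = 74.0196 − 62.7260 = 11.2936

$11.29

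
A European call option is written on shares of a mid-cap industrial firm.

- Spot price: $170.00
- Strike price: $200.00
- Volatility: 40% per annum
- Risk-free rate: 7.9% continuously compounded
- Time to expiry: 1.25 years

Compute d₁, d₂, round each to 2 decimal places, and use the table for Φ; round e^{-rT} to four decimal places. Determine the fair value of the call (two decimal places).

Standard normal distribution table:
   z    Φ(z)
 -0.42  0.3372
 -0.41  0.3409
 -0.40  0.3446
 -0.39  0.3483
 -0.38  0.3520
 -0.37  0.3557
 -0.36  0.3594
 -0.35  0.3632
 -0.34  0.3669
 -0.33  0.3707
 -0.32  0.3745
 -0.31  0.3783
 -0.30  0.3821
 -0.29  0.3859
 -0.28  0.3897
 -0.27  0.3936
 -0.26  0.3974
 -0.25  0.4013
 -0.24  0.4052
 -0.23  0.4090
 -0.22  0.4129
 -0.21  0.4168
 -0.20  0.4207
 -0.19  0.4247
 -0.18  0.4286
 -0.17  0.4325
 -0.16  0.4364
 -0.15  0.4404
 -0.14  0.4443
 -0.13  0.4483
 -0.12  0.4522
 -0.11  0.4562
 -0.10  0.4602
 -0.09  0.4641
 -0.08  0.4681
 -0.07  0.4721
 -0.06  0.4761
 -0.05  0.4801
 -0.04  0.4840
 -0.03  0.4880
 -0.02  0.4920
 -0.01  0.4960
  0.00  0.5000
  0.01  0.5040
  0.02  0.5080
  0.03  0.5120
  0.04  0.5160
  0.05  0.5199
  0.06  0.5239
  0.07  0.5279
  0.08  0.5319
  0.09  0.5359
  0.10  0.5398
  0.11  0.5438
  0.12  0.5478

$25.97

σ√T = 0.4·√1.25 = 0.4472
d₁ = [ln(170/200) + (0.079 + 0.4²/2)·1.25] / 0.4472 = [-0.1625 + 0.1988] / 0.4472 = 0.0810 which rounds to 0.08
d₂ = d₁ − σ√T = 0.0810 − 0.4472 = -0.3662 which rounds to -0.37
exp(−rT) = exp(−0.079·1.25) = 0.9060
N(d₁) = N(0.08) = 0.5319;  N(d₂) = N(-0.37) = 0.3557
C = 170·0.5319 − 200·0.9060·0.3557 = 90.4230 − 64.4528 = 25.9702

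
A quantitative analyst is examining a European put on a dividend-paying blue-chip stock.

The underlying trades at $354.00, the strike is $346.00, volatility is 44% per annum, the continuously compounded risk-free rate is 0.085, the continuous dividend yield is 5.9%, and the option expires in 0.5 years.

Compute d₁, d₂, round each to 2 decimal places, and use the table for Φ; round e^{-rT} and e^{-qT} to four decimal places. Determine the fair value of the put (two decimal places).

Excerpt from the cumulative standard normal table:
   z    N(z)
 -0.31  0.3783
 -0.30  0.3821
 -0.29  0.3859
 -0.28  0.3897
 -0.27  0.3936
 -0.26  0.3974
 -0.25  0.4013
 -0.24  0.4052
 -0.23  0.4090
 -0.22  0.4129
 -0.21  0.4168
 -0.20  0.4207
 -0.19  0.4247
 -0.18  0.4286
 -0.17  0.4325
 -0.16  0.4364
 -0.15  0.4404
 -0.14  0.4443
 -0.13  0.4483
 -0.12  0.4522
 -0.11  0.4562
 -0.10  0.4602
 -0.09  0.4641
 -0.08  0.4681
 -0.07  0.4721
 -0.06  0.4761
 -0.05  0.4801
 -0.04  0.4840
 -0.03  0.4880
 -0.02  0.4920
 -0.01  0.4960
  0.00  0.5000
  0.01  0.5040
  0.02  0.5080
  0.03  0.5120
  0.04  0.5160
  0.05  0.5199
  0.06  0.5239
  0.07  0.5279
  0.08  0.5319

T = 0.5;  σ√T = 0.3111
ln(S/K) + (r − q + σ²/2)T = ln(354/346) + (0.085 − 0.059 + 0.44²/2)·0.5 = 0.0229 + 0.0614 = 0.0843
d₁ = 0.0843 / 0.3111 = 0.2708 ⇒ 0.27
d₂ = d₁ − σ√T = 0.2708 − 0.3111 = -0.0403 ⇒ -0.04
e^(−qT) = e^(−0.059·0.5) = 0.9709;  e^(−rT) = e^(−0.085·0.5) = 0.9584
N(−d₂) = N(0.04) = 0.5160;  N(−d₁) = N(-0.27) = 0.3936
P = 346·0.9584·0.5160 − 354·0.9709·0.3936 = 171.1089 − 135.2798 = 35.8291

$35.83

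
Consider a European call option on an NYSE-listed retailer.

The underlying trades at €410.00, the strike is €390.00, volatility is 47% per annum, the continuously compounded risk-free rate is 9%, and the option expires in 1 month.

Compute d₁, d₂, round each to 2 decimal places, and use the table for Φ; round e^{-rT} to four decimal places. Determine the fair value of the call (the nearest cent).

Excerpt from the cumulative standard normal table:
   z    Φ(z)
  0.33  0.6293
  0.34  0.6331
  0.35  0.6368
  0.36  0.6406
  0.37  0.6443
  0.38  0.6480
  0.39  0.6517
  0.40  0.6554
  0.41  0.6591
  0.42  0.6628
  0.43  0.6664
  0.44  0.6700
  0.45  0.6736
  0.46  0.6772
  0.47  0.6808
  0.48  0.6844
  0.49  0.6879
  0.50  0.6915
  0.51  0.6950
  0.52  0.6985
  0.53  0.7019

T = 0.08333;  σ√T = 0.1357
ln(S/K) + (r + σ²/2)T = ln(410/390) + (0.09 + 0.47²/2)·0.08333 = 0.0500 + 0.0167 = 0.0667
d₁ = 0.0667 / 0.1357 = 0.4917 ⇒ 0.49
d₂ = d₁ − σ√T = 0.4917 − 0.1357 = 0.3560 ⇒ 0.36
e^(−rT) = e^(−0.09·0.08333) = 0.9925
N(d₁) = N(0.49) = 0.6879;  N(d₂) = N(0.36) = 0.6406
C = 410·0.6879 − 390·0.9925·0.6406 = 282.0390 − 247.9602 = 34.0788

€34.08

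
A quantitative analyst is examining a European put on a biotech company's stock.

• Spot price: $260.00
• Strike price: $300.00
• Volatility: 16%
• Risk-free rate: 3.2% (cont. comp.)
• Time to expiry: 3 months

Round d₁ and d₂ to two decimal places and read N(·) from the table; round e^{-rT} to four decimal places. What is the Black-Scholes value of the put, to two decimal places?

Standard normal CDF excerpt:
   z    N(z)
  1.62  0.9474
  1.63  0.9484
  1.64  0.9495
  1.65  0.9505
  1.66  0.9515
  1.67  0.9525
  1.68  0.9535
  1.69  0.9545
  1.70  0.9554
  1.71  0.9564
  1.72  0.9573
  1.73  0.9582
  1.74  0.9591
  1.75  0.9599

$38.03

T = 0.25;  σ√T = 0.0800
ln(S/K) + (r + σ²/2)T = ln(260/300) + (0.032 + 0.16²/2)·0.25 = -0.1431 + 0.0112 = -0.1319
d₁ = -0.1319 / 0.0800 = -1.6488 → -1.65
d₂ = d₁ − σ√T = -1.6488 − 0.0800 = -1.7288 → -1.73
e^(−rT) = e^(−0.032·0.25) = 0.9920
P = 300·0.9920·N(1.73) − 260·N(1.65) = 300·0.9920·0.9582 − 260·0.9505 = 285.1603 − 247.1300 = 38.0303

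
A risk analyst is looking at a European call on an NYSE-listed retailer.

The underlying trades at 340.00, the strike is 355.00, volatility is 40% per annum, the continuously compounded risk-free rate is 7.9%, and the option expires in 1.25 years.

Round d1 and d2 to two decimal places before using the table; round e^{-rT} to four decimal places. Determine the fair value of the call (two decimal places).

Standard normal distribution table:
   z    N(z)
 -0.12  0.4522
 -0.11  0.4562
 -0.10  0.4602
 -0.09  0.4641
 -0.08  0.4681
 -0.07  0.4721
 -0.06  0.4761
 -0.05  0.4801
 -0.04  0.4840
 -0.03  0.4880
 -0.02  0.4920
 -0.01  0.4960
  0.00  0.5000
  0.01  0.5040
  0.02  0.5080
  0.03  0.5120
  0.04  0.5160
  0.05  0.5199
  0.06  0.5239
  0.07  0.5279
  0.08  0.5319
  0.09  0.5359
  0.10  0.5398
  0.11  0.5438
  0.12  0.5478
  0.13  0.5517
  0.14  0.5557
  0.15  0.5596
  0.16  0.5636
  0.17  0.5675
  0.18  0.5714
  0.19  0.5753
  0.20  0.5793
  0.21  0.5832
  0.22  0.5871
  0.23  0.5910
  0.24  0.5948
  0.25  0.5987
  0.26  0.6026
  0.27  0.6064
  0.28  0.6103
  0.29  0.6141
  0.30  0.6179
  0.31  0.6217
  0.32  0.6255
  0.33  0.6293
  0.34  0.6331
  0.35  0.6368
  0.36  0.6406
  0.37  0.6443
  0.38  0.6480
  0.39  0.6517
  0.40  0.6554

68.50

σ√T = 0.4·√1.25 = 0.4472
d₁ = [ln(340/355) + (0.079 + 0.4²/2)·1.25] / 0.4472 = [-0.0432 + 0.1988] / 0.4472 = 0.3479 ⇒ 0.35
d₂ = d₁ − σ√T = 0.3479 − 0.4472 = -0.0993 ⇒ -0.10
exp(−rT) = exp(−0.079·1.25) = 0.9060
C = 340·N(0.35) − 355·0.9060·N(-0.10) = 340·0.6368 − 355·0.9060·0.4602 = 216.5120 − 148.0141 = 68.4979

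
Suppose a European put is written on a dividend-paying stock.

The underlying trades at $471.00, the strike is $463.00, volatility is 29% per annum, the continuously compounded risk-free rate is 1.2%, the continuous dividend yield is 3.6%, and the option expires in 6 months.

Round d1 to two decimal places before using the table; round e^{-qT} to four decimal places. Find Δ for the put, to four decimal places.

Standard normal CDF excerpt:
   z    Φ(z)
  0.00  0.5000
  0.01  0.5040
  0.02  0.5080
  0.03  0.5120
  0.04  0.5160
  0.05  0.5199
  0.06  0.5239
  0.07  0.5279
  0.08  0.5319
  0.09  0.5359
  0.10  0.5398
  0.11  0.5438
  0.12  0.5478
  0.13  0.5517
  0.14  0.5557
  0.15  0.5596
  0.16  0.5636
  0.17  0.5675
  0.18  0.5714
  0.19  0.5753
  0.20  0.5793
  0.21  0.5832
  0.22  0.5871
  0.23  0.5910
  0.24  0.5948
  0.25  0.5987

-0.4403

σ√T = 0.29·√0.5 = 0.2051
ln(S/K) + (r − q + σ²/2)T = ln(471/463) + (0.012 − 0.036 + 0.29²/2)·0.5 = 0.0171 + 0.0090 = 0.0262
d₁ = 0.0262 / 0.2051 = 0.1276 ≈ 0.13
N(d₁) = N(0.13) = 0.5517
Δ_put = e^(−qT)·(N(d₁) − 1) = 0.9822·(0.5517 − 1) = -0.4403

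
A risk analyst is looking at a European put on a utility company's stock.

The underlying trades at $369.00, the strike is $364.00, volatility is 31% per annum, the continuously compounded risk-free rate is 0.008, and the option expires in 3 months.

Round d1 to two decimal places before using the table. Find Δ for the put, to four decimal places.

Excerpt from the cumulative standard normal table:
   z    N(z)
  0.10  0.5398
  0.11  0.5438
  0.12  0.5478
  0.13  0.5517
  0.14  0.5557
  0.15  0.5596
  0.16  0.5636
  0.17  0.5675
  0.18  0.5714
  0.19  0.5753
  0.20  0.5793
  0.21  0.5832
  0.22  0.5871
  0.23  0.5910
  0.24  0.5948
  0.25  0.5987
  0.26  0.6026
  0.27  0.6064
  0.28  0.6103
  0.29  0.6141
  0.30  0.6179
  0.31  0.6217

σ√T = 0.31·√0.25 = 0.1550
d₁ = [ln(369/364) + (0.008 + 0.31²/2)·0.25] / 0.1550 = [0.0136 + 0.0140] / 0.1550 = 0.1784 which rounds to 0.18
N(d₁) = N(0.18) = 0.5714
Δ_put = N(d₁) − 1 = 0.5714 − 1 = -0.4286

-0.4286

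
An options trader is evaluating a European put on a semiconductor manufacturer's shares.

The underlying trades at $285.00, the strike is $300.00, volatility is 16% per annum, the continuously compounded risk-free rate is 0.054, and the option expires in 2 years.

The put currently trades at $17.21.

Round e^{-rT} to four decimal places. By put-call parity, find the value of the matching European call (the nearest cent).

$32.93

exp(−rT) = exp(−0.054·2) = 0.8976
Put-call parity: C − P = S − K·e^(−rT) = 285 − 300·0.8976 = 285 − 269.2800 = 15.7200
C = P + (C − P) = 17.21 + (15.7200) = 32.9300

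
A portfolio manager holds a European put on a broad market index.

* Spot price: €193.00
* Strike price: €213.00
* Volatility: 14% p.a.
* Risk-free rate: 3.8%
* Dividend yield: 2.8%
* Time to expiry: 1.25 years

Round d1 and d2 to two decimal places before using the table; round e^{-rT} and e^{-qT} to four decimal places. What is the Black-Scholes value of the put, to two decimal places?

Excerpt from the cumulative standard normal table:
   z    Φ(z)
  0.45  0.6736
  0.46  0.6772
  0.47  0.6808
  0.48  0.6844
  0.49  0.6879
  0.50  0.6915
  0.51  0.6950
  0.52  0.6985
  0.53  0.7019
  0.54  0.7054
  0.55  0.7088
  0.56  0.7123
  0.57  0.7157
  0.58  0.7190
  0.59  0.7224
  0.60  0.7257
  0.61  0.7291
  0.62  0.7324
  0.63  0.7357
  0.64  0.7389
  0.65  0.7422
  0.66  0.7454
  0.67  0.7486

σ√T = 0.14 × 1.1180 = 0.1565
ln(S/K) + (r − q + σ²/2)T = ln(193/213) + (0.038 − 0.028 + 0.14²/2)·1.25 = -0.0986 + 0.0247 = -0.0739
d₁ = -0.0739 / 0.1565 = -0.4718 ≈ -0.47
d₂ = d₁ − σ√T = -0.4718 − 0.1565 = -0.6283 ≈ -0.63
exp(−qT) = exp(−0.028·1.25) = 0.9656;  exp(−rT) = exp(−0.038·1.25) = 0.9536
P = 213·0.9536·N(0.63) − 193·0.9656·N(0.47) = 213·0.9536·0.7357 − 193·0.9656·0.6808 = 149.4330 − 126.8744 = 22.5586

€22.56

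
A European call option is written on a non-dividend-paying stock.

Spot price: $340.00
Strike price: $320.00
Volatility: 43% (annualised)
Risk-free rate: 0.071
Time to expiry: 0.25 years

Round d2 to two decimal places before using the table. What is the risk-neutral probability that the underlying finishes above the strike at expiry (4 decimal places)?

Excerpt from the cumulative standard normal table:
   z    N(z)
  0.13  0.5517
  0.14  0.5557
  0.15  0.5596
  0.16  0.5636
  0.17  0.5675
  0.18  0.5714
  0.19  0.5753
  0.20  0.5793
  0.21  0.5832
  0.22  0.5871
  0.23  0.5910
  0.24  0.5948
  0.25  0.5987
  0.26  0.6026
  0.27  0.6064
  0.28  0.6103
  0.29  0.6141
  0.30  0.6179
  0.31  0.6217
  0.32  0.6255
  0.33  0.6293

0.6026

T = 0.25;  σ√T = 0.2150
d₁ = [ln(340/320) + (0.071 + ½·0.43²)·0.25] / (σ√T) = (0.0606 + 0.0409) / 0.2150 = 0.4720 ≈ 0.47
d₂ = 0.4720 − 0.2150 = 0.2570 ≈ 0.26
Pr(exercise) under Q = N(d₂) = 0.6026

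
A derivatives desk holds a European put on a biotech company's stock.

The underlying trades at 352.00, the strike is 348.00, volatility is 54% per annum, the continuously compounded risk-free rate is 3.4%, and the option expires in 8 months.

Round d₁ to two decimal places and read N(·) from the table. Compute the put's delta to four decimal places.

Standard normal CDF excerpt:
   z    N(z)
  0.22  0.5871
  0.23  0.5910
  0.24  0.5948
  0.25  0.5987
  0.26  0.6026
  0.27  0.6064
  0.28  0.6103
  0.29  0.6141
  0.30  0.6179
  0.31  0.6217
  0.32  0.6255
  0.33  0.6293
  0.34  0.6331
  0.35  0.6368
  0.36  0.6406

σ√T = 0.54·√0.6667 = 0.4409
d₁ = [ln(352/348) + (0.034 + 0.54²/2)·0.6667] / 0.4409 = [0.0114 + 0.1199] / 0.4409 = 0.2978 → 0.30
N(d₁) = N(0.30) = 0.6179
Δ_put = N(d₁) − 1 = 0.6179 − 1 = -0.3821

-0.3821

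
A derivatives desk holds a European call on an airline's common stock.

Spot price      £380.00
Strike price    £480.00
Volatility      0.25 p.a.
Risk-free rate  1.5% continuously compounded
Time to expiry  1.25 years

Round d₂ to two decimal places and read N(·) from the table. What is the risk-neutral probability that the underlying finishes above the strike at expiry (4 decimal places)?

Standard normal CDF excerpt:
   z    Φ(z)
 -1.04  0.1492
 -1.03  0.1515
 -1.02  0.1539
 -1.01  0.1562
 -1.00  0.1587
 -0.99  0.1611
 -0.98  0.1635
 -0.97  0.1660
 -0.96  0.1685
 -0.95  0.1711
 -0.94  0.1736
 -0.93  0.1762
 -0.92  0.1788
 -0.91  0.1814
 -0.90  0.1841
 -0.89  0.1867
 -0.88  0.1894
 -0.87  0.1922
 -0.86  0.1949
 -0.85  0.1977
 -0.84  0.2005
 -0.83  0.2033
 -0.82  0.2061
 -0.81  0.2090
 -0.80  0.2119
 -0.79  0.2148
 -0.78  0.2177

σ√T = 0.25·√1.25 = 0.2795
d₁ = [ln(380/480) + (0.015 + 0.25²/2)·1.25] / 0.2795 = [-0.2336 + 0.0578] / 0.2795 = -0.6290 → -0.63
d₂ = d₁ − σ√T = -0.6290 − 0.2795 = -0.9085 → -0.91
Pr(exercise) under Q = N(d₂) = 0.1814

0.1814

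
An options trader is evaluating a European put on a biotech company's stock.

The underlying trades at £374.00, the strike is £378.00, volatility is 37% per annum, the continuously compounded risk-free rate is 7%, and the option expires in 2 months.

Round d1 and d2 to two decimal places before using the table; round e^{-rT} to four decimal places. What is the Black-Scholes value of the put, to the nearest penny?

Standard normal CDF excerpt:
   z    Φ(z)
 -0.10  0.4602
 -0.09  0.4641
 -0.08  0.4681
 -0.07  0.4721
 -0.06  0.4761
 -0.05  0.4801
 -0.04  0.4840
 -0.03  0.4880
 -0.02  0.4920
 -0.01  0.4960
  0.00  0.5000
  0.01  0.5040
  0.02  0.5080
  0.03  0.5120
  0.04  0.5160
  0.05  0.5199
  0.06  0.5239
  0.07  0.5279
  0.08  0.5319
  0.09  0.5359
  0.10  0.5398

σ√T = 0.37 × 0.4082 = 0.1511
d₁ = [ln(374/378) + (0.07 + 0.37²/2)·0.1667] / 0.1511 = [-0.0106 + 0.0231] / 0.1511 = 0.0823 ⇒ 0.08
d₂ = d₁ − σ√T = 0.0823 − 0.1511 = -0.0687 ⇒ -0.07
exp(−rT) = exp(−0.07·0.1667) = 0.9884
P = 378·0.9884·N(0.07) − 374·N(-0.08) = 378·0.9884·0.5279 − 374·0.4681 = 197.2315 − 175.0694 = 22.1621

£22.16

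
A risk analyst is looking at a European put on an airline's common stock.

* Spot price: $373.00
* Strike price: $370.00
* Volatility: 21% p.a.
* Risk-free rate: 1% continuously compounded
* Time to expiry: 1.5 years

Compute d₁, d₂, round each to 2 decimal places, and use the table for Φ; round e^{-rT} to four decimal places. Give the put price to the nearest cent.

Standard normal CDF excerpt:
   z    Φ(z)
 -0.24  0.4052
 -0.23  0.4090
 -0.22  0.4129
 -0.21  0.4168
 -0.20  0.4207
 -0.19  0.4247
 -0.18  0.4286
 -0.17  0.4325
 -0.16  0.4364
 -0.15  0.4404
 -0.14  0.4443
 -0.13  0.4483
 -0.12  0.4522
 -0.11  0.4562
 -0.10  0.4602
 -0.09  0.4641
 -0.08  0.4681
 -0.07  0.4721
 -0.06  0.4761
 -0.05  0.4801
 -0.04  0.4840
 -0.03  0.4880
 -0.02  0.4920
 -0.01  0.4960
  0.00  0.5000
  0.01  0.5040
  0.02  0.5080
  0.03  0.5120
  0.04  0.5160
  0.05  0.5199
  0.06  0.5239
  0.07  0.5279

$34.06

σ√T = 0.21 × 1.2247 = 0.2572
d₁ = [ln(373/370) + (0.01 + ½·0.21²)·1.5] / (σ√T) = (0.0081 + 0.0481) / 0.2572 = 0.2183 which rounds to 0.22
d₂ = 0.2183 − 0.2572 = -0.0389 which rounds to -0.04
exp(−rT) = exp(−0.01·1.5) = 0.9851
N(−d₂) = N(0.04) = 0.5160;  N(−d₁) = N(-0.22) = 0.4129
P = 370·0.9851·0.5160 − 373·0.4129 = 188.0753 − 154.0117 = 34.0636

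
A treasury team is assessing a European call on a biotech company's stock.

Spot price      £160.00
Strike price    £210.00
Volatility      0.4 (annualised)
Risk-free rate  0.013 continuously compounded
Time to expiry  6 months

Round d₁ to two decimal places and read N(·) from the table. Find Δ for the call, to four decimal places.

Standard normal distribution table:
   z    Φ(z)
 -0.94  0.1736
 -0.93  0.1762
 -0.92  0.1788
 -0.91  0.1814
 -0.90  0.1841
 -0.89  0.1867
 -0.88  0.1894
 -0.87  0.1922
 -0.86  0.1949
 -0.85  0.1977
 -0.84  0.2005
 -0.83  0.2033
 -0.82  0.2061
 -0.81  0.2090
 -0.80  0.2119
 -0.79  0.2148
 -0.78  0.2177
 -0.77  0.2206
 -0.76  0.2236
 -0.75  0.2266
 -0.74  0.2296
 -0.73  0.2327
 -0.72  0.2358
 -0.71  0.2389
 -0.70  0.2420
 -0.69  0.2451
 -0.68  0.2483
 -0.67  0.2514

0.2119

σ√T = 0.4·√0.5 = 0.2828
d₁ = [ln(160/210) + (0.013 + 0.4²/2)·0.5] / 0.2828 = [-0.2719 + 0.0465] / 0.2828 = -0.7970 → -0.80
N(d₁) = N(-0.80) = 0.2119
Δ_call = N(d₁) = 0.2119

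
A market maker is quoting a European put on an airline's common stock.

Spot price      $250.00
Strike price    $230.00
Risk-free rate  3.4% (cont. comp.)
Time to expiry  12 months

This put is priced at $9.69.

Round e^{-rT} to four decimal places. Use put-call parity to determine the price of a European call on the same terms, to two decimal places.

$37.37

e^(−rT) = e^(−0.034·1) = 0.9666
Put-call parity: C − P = S − K·e^(−rT) = 250 − 230·0.9666 = 250 − 222.3180 = 27.6820
C = P + (C − P) = 9.69 + (27.6820) = 37.3720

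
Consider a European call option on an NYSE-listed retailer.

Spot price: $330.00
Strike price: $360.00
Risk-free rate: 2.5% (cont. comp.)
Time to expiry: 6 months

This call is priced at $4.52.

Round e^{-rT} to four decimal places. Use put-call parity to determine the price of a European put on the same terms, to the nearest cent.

$30.06

exp(−rT) = exp(−0.025·0.5) = 0.9876
Put-call parity: C − P = S − K·e^(−rT) = 330 − 360·0.9876 = 330 − 355.5360 = -25.5360
P = C − (C − P) = 4.52 − (-25.5360) = 30.0560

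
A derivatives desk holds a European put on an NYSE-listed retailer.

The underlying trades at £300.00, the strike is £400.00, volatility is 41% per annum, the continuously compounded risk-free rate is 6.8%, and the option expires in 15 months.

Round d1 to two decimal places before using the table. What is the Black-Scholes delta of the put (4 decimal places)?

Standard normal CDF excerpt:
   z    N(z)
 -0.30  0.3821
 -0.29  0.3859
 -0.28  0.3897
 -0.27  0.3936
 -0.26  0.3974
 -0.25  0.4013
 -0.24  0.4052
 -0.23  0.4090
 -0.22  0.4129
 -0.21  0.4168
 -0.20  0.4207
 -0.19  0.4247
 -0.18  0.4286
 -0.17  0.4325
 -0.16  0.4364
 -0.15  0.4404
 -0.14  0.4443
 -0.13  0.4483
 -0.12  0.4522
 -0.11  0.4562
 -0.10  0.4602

-0.5832

T = 1.25;  σ√T = 0.4584
d₁ = [ln(300/400) + (0.068 + 0.41²/2)·1.25] / 0.4584 = [-0.2877 + 0.1901] / 0.4584 = -0.2130 → -0.21
N(d₁) = N(-0.21) = 0.4168
Δ_put = N(d₁) − 1 = 0.4168 − 1 = -0.5832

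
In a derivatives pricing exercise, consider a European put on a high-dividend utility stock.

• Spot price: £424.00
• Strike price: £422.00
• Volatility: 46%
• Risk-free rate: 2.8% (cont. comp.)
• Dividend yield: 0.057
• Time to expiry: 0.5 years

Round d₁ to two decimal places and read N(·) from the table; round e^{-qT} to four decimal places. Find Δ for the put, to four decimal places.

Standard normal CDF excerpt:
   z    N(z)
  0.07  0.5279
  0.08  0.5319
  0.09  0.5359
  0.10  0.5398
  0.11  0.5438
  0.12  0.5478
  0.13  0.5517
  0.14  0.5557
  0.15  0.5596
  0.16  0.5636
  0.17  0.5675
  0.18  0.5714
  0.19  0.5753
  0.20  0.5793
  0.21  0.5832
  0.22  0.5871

σ√T = 0.46·√0.5 = 0.3253
d₁ = [ln(424/422) + (0.028 − 0.057 + ½·0.46²)·0.5] / (σ√T) = (0.0047 + 0.0384) / 0.3253 = 0.1326 which rounds to 0.13
N(d₁) = N(0.13) = 0.5517
Δ_put = exp(−qT)·(N(d₁) − 1) = 0.9719·(0.5517 − 1) = -0.4357

-0.4357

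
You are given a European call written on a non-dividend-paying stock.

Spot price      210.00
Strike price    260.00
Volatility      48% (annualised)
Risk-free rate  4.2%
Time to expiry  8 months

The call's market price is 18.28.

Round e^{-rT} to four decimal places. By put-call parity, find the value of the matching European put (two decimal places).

61.10

e^(−rT) = e^(−0.042·0.6667) = 0.9724
Put-call parity: C − P = S − K·e^(−rT) = 210 − 260·0.9724 = 210 − 252.8240 = -42.8240
P = C − (C − P) = 18.28 − (-42.8240) = 61.1040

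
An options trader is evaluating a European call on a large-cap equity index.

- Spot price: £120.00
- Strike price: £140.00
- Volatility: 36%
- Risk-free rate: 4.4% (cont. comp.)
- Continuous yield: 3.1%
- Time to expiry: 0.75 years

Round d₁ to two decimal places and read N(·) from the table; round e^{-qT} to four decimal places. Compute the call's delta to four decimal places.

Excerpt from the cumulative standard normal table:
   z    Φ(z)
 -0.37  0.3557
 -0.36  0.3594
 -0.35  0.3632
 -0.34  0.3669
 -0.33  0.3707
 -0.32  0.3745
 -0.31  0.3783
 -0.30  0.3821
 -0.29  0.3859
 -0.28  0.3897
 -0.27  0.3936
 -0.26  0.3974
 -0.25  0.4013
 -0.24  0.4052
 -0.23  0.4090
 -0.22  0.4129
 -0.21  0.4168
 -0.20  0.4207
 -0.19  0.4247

T = 0.75;  σ√T = 0.3118
d₁ = [ln(120/140) + (0.044 − 0.031 + 0.36²/2)·0.75] / 0.3118 = [-0.1542 + 0.0583] / 0.3118 = -0.3073 → -0.31
N(d₁) = N(-0.31) = 0.3783
Δ_call = exp(−qT)·N(d₁) = 0.9770·0.3783 = 0.3696

0.3696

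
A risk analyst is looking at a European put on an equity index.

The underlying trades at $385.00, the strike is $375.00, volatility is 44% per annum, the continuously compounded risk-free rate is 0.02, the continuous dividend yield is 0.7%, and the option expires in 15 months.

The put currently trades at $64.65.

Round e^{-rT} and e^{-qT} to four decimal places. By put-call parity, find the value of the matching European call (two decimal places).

e^(−qT) = e^(−0.007·1.25) = 0.9913;  e^(−rT) = e^(−0.02·1.25) = 0.9753
Put-call parity: C − P = S·e^(−qT) − K·e^(−rT) = 385·0.9913 − 375·0.9753 = 381.6505 − 365.7375 = 15.9130
C = P + (C − P) = 64.65 + (15.9130) = 80.5630

$80.56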